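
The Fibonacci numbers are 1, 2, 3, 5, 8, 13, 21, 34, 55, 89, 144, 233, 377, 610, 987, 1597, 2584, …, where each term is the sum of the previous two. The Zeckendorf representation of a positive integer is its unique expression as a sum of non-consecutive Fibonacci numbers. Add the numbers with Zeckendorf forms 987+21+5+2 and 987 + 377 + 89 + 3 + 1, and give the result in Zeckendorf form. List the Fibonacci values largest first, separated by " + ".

The two numbers are 1015 and 1457, so their sum is 2472.
subtract 1597 from 2472: 875 remains
subtract 610 from 875: 265 remains
subtract 233 from 265: 32 remains
subtract 21 from 32: 11 remains
subtract 8 from 11: 3 remains
subtract 3 from 3: 0 remains

1597 + 610 + 233 + 21 + 8 + 3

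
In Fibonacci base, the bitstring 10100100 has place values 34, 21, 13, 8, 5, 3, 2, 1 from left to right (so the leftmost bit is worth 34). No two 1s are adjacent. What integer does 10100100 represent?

Summing the place values of the 1 bits: 34 + 13 + 3 = 50.

50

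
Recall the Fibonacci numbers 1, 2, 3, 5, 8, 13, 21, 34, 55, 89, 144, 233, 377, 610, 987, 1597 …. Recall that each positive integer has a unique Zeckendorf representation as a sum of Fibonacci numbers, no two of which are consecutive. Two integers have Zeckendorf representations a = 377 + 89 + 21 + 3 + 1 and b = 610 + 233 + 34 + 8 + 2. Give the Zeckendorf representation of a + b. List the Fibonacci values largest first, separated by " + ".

The two numbers are 491 and 887, so their sum is 1378.
largest Fibonacci ≤ 1378 is 987; 1378 − 987 = 391
largest Fibonacci ≤ 391 is 377; 391 − 377 = 14
largest Fibonacci ≤ 14 is 13; 14 − 13 = 1
largest Fibonacci ≤ 1 is 1; 1 − 1 = 0

987 + 377 + 13 + 1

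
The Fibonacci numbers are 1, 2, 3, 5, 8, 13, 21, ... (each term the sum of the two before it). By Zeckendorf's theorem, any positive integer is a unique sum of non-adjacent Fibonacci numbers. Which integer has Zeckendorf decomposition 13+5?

18

13+5 = 18.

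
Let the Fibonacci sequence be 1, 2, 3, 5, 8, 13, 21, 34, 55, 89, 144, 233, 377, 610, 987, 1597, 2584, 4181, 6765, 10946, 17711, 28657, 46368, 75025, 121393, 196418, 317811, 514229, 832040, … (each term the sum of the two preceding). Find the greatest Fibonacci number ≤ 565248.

514229 ≤ 565248 < 832040, so the largest Fibonacci number not exceeding 565248 is 514229.

514229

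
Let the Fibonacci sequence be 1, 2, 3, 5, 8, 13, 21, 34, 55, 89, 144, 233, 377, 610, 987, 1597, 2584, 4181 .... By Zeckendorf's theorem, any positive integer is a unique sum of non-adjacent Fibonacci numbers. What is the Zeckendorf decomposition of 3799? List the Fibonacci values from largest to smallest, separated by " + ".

take 2584 (≤ 3799); 3799 − 2584 = 1215
take 987 (≤ 1215); 1215 − 987 = 228
take 144 (≤ 228); 228 − 144 = 84
take 55 (≤ 84); 84 − 55 = 29
take 21 (≤ 29); 29 − 21 = 8
take 8 (≤ 8); 8 − 8 = 0
So 3799 = 2584 + 987 + 144 + 55 + 21 + 8, with no two terms consecutive in the sequence.

2584 + 987 + 144 + 55 + 21 + 8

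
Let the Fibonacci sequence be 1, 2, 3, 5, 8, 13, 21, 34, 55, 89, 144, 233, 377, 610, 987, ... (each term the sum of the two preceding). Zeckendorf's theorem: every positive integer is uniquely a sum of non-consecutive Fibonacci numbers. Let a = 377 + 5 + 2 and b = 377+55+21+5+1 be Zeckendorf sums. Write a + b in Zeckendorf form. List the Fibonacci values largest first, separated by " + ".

The two numbers are 384 and 459, so their sum is 843.
Greedily peel off the largest Fibonacci term at each step:
subtract 610 from 843: 233 remains
subtract 233 from 233: 0 remains

610 + 233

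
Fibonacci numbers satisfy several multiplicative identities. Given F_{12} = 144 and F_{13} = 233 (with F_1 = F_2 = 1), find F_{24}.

By the doubling identity F_{2k} = F_k(2F_{k+1} − F_k): F_{24} = 144·(2·233 − 144) = 144·322 = 46368.

46368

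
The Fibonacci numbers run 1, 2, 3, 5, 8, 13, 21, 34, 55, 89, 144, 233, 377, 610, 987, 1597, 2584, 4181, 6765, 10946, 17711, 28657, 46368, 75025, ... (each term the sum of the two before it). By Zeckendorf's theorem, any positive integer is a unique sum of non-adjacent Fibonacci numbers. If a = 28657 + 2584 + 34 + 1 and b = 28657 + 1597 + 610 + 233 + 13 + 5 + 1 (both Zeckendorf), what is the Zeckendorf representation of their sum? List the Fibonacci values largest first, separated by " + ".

46368 + 10946 + 4181 + 610 + 233 + 34 + 13 + 5 + 2

The two numbers are 31276 and 31116, so their sum is 62392.
take 46368 (≤ 62392); 62392 − 46368 = 16024
take 10946 (≤ 16024); 16024 − 10946 = 5078
take 4181 (≤ 5078); 5078 − 4181 = 897
take 610 (≤ 897); 897 − 610 = 287
take 233 (≤ 287); 287 − 233 = 54
take 34 (≤ 54); 54 − 34 = 20
take 13 (≤ 20); 20 − 13 = 7
take 5 (≤ 7); 7 − 5 = 2
take 2 (≤ 2); 2 − 2 = 0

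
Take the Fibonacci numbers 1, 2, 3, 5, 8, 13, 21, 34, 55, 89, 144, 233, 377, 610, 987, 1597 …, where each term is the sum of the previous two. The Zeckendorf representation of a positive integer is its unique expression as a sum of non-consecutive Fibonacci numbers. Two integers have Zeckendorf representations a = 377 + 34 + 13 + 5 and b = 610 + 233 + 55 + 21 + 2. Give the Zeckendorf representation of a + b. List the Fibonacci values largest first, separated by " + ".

987 + 233 + 89 + 34 + 5 + 2

The two numbers are 429 and 921, so their sum is 1350.
1350 − 987 = 363
363 − 233 = 130
130 − 89 = 41
41 − 34 = 7
7 − 5 = 2
2 − 2 = 0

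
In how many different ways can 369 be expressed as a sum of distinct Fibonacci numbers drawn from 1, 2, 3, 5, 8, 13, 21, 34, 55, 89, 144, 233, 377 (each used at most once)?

9

Starting from the Zeckendorf form and repeatedly splitting a term F_k into F_{k−1} + F_{k−2} (when neither is already used) reaches every representation.
369 = 233+89+34+13 = 233+89+34+8+5 = 233+89+34+8+3+2 = 233+89+21+13+8+5 = … (5 more), for 9 in all.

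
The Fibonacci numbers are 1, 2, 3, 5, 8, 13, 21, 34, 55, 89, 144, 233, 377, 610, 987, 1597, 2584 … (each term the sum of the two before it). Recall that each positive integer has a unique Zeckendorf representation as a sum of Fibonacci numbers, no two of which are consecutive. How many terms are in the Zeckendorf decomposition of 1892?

5

largest Fibonacci ≤ 1892 is 1597; 1892 − 1597 = 295
largest Fibonacci ≤ 295 is 233; 295 − 233 = 62
largest Fibonacci ≤ 62 is 55; 62 − 55 = 7
largest Fibonacci ≤ 7 is 5; 7 − 5 = 2
largest Fibonacci ≤ 2 is 2; 2 − 2 = 0
1892 = 1597 + 233 + 55 + 5 + 2, which has 5 terms.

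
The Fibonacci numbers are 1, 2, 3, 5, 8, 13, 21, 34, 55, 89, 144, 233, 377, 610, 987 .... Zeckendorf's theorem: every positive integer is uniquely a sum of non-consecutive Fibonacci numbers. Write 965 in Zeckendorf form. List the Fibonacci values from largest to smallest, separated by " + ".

610 + 233 + 89 + 21 + 8 + 3 + 1

subtract 610 from 965: 355 remains
subtract 233 from 355: 122 remains
subtract 89 from 122: 33 remains
subtract 21 from 33: 12 remains
subtract 8 from 12: 4 remains
subtract 3 from 4: 1 remains
subtract 1 from 1: 0 remains
So 965 = 610 + 233 + 89 + 21 + 8 + 3 + 1, with no two terms consecutive in the sequence.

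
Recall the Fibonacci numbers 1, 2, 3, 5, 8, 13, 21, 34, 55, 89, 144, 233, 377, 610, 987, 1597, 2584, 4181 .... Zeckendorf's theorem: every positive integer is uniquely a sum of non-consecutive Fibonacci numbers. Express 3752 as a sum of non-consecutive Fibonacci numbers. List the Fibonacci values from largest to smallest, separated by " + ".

Greedy algorithm:
3752 − 2584 = 1168
1168 − 987 = 181
181 − 144 = 37
37 − 34 = 3
3 − 3 = 0
So 3752 = 2584 + 987 + 144 + 34 + 3, with no two terms consecutive in the sequence.

2584 + 987 + 144 + 34 + 3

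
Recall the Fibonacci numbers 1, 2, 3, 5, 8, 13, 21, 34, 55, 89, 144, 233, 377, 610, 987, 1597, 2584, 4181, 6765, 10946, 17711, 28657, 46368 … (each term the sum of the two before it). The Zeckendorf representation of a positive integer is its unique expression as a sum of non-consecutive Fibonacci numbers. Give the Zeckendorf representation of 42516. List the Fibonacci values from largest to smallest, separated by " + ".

28657 + 10946 + 2584 + 233 + 89 + 5 + 2

Greedily peel off the largest Fibonacci term at each step:
28657 ≤ 42516 < 46368, so take 28657; remainder 13859
10946 ≤ 13859 < 17711, so take 10946; remainder 2913
2584 ≤ 2913 < 4181, so take 2584; remainder 329
233 ≤ 329 < 377, so take 233; remainder 96
89 ≤ 96 < 144, so take 89; remainder 7
5 ≤ 7 < 8, so take 5; remainder 2
2 ≤ 2 < 3, so take 2; remainder 0
So 42516 = 28657 + 10946 + 2584 + 233 + 89 + 5 + 2, with no two terms consecutive in the sequence.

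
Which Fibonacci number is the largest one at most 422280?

317811 ≤ 422280 < 514229, so the largest Fibonacci number not exceeding 422280 is 317811.

317811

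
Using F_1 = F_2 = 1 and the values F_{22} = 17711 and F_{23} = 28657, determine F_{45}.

1134903170

By F_{2k+1} = F_k² + F_{k+1}²: F_{45} = 17711² + 28657² = 313679521 + 821223649 = 1134903170.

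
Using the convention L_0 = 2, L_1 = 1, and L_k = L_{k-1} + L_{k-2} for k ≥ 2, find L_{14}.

Iterating the recurrence up to L_{10} = 123 and L_{9} = 76:
L_{11} = L_{10} + L_{9} = 123 + 76 = 199
L_{12} = L_{11} + L_{10} = 199 + 123 = 322
L_{13} = L_{12} + L_{11} = 322 + 199 = 521
L_{14} = L_{13} + L_{12} = 521 + 322 = 843

843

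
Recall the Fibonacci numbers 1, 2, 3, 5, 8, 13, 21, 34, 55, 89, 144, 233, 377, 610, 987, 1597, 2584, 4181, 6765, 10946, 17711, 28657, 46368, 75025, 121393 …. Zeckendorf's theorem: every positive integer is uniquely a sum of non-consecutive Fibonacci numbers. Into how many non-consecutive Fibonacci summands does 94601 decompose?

largest Fibonacci ≤ 94601 is 75025; 94601 − 75025 = 19576
largest Fibonacci ≤ 19576 is 17711; 19576 − 17711 = 1865
largest Fibonacci ≤ 1865 is 1597; 1865 − 1597 = 268
largest Fibonacci ≤ 268 is 233; 268 − 233 = 35
largest Fibonacci ≤ 35 is 34; 35 − 34 = 1
largest Fibonacci ≤ 1 is 1; 1 − 1 = 0
94601 = 75025 + 17711 + 1597 + 233 + 34 + 1, which has 6 terms.

6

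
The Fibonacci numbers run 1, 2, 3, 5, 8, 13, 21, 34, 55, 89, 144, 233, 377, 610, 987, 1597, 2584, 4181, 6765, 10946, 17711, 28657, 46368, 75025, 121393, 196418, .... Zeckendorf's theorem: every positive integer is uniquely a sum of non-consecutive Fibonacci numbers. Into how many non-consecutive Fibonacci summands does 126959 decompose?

126959: greatest Fibonacci not exceeding it is 121393, leaving 5566
5566: greatest Fibonacci not exceeding it is 4181, leaving 1385
1385: greatest Fibonacci not exceeding it is 987, leaving 398
398: greatest Fibonacci not exceeding it is 377, leaving 21
21: greatest Fibonacci not exceeding it is 21, leaving 0
126959 = 121393 + 4181 + 987 + 377 + 21, which has 5 terms.

5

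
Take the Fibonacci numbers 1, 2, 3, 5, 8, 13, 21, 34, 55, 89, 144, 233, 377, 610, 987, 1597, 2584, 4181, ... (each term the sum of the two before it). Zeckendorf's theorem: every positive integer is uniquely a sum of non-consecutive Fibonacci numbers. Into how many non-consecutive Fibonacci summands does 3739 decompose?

5

Repeatedly subtract the largest Fibonacci number that fits:
largest Fibonacci ≤ 3739 is 2584; 3739 − 2584 = 1155
largest Fibonacci ≤ 1155 is 987; 1155 − 987 = 168
largest Fibonacci ≤ 168 is 144; 168 − 144 = 24
largest Fibonacci ≤ 24 is 21; 24 − 21 = 3
largest Fibonacci ≤ 3 is 3; 3 − 3 = 0
3739 = 2584 + 987 + 144 + 21 + 3, which has 5 terms.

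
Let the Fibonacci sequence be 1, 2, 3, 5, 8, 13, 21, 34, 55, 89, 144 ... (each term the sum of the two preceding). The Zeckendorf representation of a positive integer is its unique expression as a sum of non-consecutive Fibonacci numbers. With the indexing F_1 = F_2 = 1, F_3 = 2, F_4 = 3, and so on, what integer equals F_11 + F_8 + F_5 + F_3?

F_11 + F_8 + F_5 + F_3 = 89 + 21 + 5 + 2 = 117.

117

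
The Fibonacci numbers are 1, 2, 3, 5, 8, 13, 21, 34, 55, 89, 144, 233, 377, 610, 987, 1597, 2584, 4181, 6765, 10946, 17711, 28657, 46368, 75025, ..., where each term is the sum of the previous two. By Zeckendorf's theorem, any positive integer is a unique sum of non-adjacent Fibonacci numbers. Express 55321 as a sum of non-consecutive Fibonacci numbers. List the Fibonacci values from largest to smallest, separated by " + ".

Greedy algorithm:
subtract 46368 from 55321: 8953 remains
subtract 6765 from 8953: 2188 remains
subtract 1597 from 2188: 591 remains
subtract 377 from 591: 214 remains
subtract 144 from 214: 70 remains
subtract 55 from 70: 15 remains
subtract 13 from 15: 2 remains
subtract 2 from 2: 0 remains
So 55321 = 46368 + 6765 + 1597 + 377 + 144 + 55 + 13 + 2, with no two terms consecutive in the sequence.

46368 + 6765 + 1597 + 377 + 144 + 55 + 13 + 2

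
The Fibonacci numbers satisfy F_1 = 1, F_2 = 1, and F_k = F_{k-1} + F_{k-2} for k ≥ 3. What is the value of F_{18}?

2584

Iterating the recurrence up to F_{13} = 233 and F_{12} = 144:
F_{14} = F_{13} + F_{12} = 233 + 144 = 377
F_{15} = F_{14} + F_{13} = 377 + 233 = 610
F_{16} = F_{15} + F_{14} = 610 + 377 = 987
F_{17} = F_{16} + F_{15} = 987 + 610 = 1597
F_{18} = F_{17} + F_{16} = 1597 + 987 = 2584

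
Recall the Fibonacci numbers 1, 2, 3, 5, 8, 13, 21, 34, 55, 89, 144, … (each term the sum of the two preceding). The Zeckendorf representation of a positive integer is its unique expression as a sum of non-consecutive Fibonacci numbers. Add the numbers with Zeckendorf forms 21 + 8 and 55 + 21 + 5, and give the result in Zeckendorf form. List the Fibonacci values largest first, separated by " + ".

The two numbers are 29 and 81, so their sum is 110.
Repeatedly subtract the largest Fibonacci number that fits:
subtract 89 from 110: 21 remains
subtract 21 from 21: 0 remains

89 + 21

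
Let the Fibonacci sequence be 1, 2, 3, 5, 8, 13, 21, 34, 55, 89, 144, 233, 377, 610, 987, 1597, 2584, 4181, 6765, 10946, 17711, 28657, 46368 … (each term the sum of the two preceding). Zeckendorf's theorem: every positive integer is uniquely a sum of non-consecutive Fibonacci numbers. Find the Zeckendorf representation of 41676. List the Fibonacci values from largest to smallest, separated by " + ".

Repeatedly subtract the largest Fibonacci number that fits:
41676 − 28657 = 13019
13019 − 10946 = 2073
2073 − 1597 = 476
476 − 377 = 99
99 − 89 = 10
10 − 8 = 2
2 − 2 = 0
So 41676 = 28657 + 10946 + 1597 + 377 + 89 + 8 + 2, with no two terms consecutive in the sequence.

28657 + 10946 + 1597 + 377 + 89 + 8 + 2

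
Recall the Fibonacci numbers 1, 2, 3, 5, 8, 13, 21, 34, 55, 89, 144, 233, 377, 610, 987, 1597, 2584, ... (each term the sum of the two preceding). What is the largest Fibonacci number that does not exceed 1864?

1597

1597 ≤ 1864 < 2584, so the largest Fibonacci number not exceeding 1864 is 1597.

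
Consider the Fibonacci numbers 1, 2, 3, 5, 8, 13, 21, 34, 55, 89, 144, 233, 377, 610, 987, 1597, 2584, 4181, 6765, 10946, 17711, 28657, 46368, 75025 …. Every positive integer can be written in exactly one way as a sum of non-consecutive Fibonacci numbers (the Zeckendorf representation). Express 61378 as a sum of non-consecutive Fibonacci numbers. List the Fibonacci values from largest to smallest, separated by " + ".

take 46368 (≤ 61378); 61378 − 46368 = 15010
take 10946 (≤ 15010); 15010 − 10946 = 4064
take 2584 (≤ 4064); 4064 − 2584 = 1480
take 987 (≤ 1480); 1480 − 987 = 493
take 377 (≤ 493); 493 − 377 = 116
take 89 (≤ 116); 116 − 89 = 27
take 21 (≤ 27); 27 − 21 = 6
take 5 (≤ 6); 6 − 5 = 1
take 1 (≤ 1); 1 − 1 = 0
So 61378 = 46368 + 10946 + 2584 + 987 + 377 + 89 + 21 + 5 + 1, with no two terms consecutive in the sequence.

46368 + 10946 + 2584 + 987 + 377 + 89 + 21 + 5 + 1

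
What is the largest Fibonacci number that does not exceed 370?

233

233 ≤ 370 < 377, so the largest Fibonacci number not exceeding 370 is 233.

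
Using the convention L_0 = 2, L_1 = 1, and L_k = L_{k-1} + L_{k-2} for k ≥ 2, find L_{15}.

Iterating the recurrence up to L_{11} = 199 and L_{10} = 123:
L_{12} = L_{11} + L_{10} = 199 + 123 = 322
L_{13} = L_{12} + L_{11} = 322 + 199 = 521
L_{14} = L_{13} + L_{12} = 521 + 322 = 843
L_{15} = L_{14} + L_{13} = 843 + 521 = 1364

1364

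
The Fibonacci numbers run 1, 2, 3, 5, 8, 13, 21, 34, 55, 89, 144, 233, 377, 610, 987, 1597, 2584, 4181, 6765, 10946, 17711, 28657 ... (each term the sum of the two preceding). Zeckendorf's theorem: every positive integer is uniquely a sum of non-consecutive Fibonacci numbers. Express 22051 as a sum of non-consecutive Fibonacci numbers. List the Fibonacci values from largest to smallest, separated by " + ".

Repeatedly subtract the largest Fibonacci number that fits:
largest Fibonacci ≤ 22051 is 17711; 22051 − 17711 = 4340
largest Fibonacci ≤ 4340 is 4181; 4340 − 4181 = 159
largest Fibonacci ≤ 159 is 144; 159 − 144 = 15
largest Fibonacci ≤ 15 is 13; 15 − 13 = 2
largest Fibonacci ≤ 2 is 2; 2 − 2 = 0
So 22051 = 17711 + 4181 + 144 + 13 + 2, with no two terms consecutive in the sequence.

17711 + 4181 + 144 + 13 + 2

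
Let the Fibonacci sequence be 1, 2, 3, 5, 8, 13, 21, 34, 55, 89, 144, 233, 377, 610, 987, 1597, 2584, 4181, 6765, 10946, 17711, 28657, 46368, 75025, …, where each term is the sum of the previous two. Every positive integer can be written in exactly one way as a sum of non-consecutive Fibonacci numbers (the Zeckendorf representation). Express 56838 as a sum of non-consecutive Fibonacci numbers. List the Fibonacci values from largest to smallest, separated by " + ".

Greedy algorithm:
46368 ≤ 56838 < 75025, so take 46368; remainder 10470
6765 ≤ 10470 < 10946, so take 6765; remainder 3705
2584 ≤ 3705 < 4181, so take 2584; remainder 1121
987 ≤ 1121 < 1597, so take 987; remainder 134
89 ≤ 134 < 144, so take 89; remainder 45
34 ≤ 45 < 55, so take 34; remainder 11
8 ≤ 11 < 13, so take 8; remainder 3
3 ≤ 3 < 5, so take 3; remainder 0
So 56838 = 46368 + 6765 + 2584 + 987 + 89 + 34 + 8 + 3, with no two terms consecutive in the sequence.

46368 + 6765 + 2584 + 987 + 89 + 34 + 8 + 3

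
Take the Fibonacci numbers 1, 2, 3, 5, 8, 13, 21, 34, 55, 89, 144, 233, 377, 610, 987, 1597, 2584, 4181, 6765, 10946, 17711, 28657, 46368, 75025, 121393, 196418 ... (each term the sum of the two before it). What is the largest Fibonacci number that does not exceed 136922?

121393

121393 ≤ 136922 < 196418, so the largest Fibonacci number not exceeding 136922 is 121393.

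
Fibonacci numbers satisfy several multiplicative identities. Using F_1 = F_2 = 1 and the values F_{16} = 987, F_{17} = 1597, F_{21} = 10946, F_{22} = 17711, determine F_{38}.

By the addition formula F_{m+n} = F_m F_{n+1} + F_{m−1} F_n with m=22, n=16: F_{38} = 17711·1597 + 10946·987 = 28284467 + 10803702 = 39088169.

39088169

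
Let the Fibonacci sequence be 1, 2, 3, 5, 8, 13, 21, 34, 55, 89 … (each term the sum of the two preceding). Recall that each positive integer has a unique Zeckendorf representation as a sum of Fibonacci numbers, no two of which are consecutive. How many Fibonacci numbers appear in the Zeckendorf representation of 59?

3

Greedily peel off the largest Fibonacci term at each step:
take 55 (≤ 59); 59 − 55 = 4
take 3 (≤ 4); 4 − 3 = 1
take 1 (≤ 1); 1 − 1 = 0
59 = 55 + 3 + 1, which has 3 terms.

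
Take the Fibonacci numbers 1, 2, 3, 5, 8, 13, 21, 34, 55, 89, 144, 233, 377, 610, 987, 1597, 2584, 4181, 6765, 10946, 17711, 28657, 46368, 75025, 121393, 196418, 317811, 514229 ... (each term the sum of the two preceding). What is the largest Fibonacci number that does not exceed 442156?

317811

317811 ≤ 442156 < 514229, so the largest Fibonacci number not exceeding 442156 is 317811.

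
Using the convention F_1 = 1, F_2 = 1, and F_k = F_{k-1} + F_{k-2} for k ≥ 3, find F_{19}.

Iterating the recurrence up to F_{11} = 89 and F_{10} = 55:
F_{12} = F_{11} + F_{10} = 89 + 55 = 144
F_{13} = F_{12} + F_{11} = 144 + 89 = 233
F_{14} = F_{13} + F_{12} = 233 + 144 = 377
F_{15} = F_{14} + F_{13} = 377 + 233 = 610
F_{16} = F_{15} + F_{14} = 610 + 377 = 987
F_{17} = F_{16} + F_{15} = 987 + 610 = 1597
F_{18} = F_{17} + F_{16} = 1597 + 987 = 2584
F_{19} = F_{18} + F_{17} = 2584 + 1597 = 4181

4181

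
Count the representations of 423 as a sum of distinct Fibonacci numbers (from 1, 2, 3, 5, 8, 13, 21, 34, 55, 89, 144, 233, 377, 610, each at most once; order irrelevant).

Starting from the Zeckendorf form and repeatedly splitting a term F_k into F_{k−1} + F_{k−2} (when neither is already used) reaches every representation.
423 = 377+34+8+3+1 = 377+21+13+8+3+1 = 233+144+34+8+3+1 = … (3 more), for 6 in all.

6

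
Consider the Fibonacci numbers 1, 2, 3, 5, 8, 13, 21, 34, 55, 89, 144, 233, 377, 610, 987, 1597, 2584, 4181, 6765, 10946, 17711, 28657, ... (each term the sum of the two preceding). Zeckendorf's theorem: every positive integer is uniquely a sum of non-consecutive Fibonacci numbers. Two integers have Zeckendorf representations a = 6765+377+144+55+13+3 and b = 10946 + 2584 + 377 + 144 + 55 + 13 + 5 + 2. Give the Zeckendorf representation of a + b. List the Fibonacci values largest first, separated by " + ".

17711 + 2584 + 987 + 144 + 55 + 2

The two numbers are 7357 and 14126, so their sum is 21483.
Greedy algorithm:
21483 − 17711 = 3772
3772 − 2584 = 1188
1188 − 987 = 201
201 − 144 = 57
57 − 55 = 2
2 − 2 = 0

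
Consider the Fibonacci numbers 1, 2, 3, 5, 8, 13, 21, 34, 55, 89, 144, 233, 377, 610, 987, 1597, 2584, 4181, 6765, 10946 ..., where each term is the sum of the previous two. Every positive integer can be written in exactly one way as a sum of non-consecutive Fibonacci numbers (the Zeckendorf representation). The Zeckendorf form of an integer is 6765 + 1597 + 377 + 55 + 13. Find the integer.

6765 + 1597 + 377 + 55 + 13 = 8807.

8807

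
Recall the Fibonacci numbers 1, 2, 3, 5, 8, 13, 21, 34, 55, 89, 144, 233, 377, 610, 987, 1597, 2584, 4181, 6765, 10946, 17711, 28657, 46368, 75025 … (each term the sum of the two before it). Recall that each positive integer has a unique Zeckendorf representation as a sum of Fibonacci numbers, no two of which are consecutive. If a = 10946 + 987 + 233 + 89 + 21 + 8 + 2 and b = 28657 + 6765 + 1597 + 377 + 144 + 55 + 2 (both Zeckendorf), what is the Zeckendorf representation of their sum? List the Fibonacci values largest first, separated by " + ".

46368 + 2584 + 610 + 233 + 55 + 21 + 8 + 3 + 1

The two numbers are 12286 and 37597, so their sum is 49883.
take 46368 (≤ 49883); 49883 − 46368 = 3515
take 2584 (≤ 3515); 3515 − 2584 = 931
take 610 (≤ 931); 931 − 610 = 321
take 233 (≤ 321); 321 − 233 = 88
take 55 (≤ 88); 88 − 55 = 33
take 21 (≤ 33); 33 − 21 = 12
take 8 (≤ 12); 12 − 8 = 4
take 3 (≤ 4); 4 − 3 = 1
take 1 (≤ 1); 1 − 1 = 0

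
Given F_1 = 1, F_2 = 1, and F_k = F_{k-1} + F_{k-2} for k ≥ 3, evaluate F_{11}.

Iterating the recurrence up to F_{7} = 13 and F_{6} = 8:
F_{8} = F_{7} + F_{6} = 13 + 8 = 21
F_{9} = F_{8} + F_{7} = 21 + 13 = 34
F_{10} = F_{9} + F_{8} = 34 + 21 = 55
F_{11} = F_{10} + F_{9} = 55 + 34 = 89

89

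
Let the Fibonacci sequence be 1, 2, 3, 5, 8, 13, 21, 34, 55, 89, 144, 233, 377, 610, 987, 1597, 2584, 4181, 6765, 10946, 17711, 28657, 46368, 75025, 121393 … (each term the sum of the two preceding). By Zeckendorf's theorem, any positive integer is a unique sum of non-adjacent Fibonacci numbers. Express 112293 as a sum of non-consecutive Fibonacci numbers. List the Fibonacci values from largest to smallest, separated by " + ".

Repeatedly subtract the largest Fibonacci number that fits:
take 75025 (≤ 112293); 112293 − 75025 = 37268
take 28657 (≤ 37268); 37268 − 28657 = 8611
take 6765 (≤ 8611); 8611 − 6765 = 1846
take 1597 (≤ 1846); 1846 − 1597 = 249
take 233 (≤ 249); 249 − 233 = 16
take 13 (≤ 16); 16 − 13 = 3
take 3 (≤ 3); 3 − 3 = 0
So 112293 = 75025 + 28657 + 6765 + 1597 + 233 + 13 + 3, with no two terms consecutive in the sequence.

75025 + 28657 + 6765 + 1597 + 233 + 13 + 3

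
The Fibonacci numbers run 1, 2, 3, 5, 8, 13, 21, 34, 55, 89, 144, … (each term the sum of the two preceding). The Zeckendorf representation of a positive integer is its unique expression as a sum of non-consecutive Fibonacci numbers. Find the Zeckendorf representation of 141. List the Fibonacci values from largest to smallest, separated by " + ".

89 ≤ 141 < 144, so take 89; remainder 52
34 ≤ 52 < 55, so take 34; remainder 18
13 ≤ 18 < 21, so take 13; remainder 5
5 ≤ 5 < 8, so take 5; remainder 0
So 141 = 89 + 34 + 13 + 5, with no two terms consecutive in the sequence.

89 + 34 + 13 + 5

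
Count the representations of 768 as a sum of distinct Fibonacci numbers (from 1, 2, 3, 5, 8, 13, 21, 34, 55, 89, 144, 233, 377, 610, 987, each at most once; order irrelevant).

Each representation comes from the Zeckendorf form by replacing some F_k with F_{k−1} + F_{k−2} where possible.
768 = 610+144+13+1 = 610+144+8+5+1 = 610+89+55+13+1 = 377+233+144+13+1 = … (14 more), for 18 in all.

18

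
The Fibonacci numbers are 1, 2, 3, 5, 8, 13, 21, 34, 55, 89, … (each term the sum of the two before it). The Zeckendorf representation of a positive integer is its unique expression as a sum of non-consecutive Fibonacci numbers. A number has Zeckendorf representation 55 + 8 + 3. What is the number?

55 + 8 + 3 = 66.

66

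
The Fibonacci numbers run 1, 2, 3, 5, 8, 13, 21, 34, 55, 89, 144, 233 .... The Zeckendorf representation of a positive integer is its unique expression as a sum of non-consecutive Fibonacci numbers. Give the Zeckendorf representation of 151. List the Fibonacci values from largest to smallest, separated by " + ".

151 − 144 = 7
7 − 5 = 2
2 − 2 = 0
So 151 = 144 + 5 + 2, with no two terms consecutive in the sequence.

144 + 5 + 2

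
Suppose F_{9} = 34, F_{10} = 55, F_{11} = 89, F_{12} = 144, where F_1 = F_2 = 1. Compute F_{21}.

10946

By the addition formula F_{m+n} = F_m F_{n+1} + F_{m−1} F_n with m=12, n=9: F_{21} = 144·55 + 89·34 = 7920 + 3026 = 10946.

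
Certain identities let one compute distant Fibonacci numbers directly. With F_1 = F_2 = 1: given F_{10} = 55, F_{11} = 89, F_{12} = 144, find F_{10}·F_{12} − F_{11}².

-1

55·144 − 89² = 7920 − 7921 = -1. (Cassini's identity: F_{k−1}F_{k+1} − F_k² = (−1)^k.)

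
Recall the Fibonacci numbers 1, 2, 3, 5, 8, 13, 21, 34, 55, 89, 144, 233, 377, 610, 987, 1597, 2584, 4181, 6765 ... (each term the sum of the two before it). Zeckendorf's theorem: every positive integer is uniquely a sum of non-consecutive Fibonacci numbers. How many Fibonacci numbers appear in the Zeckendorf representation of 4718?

subtract 4181 from 4718: 537 remains
subtract 377 from 537: 160 remains
subtract 144 from 160: 16 remains
subtract 13 from 16: 3 remains
subtract 3 from 3: 0 remains
4718 = 4181 + 377 + 144 + 13 + 3, which has 5 terms.

5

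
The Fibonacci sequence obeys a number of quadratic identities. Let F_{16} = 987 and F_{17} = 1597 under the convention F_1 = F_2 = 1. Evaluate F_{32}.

By the doubling identity F_{2k} = F_k(2F_{k+1} − F_k): F_{32} = 987·(2·1597 − 987) = 987·2207 = 2178309.

2178309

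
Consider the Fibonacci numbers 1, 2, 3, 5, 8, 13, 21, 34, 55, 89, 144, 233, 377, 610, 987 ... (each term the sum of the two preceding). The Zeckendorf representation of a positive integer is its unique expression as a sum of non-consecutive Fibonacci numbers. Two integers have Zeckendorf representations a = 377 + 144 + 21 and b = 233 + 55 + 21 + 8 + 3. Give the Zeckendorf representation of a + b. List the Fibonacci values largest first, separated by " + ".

The two numbers are 542 and 320, so their sum is 862.
Greedy algorithm:
862: greatest Fibonacci not exceeding it is 610, leaving 252
252: greatest Fibonacci not exceeding it is 233, leaving 19
19: greatest Fibonacci not exceeding it is 13, leaving 6
6: greatest Fibonacci not exceeding it is 5, leaving 1
1: greatest Fibonacci not exceeding it is 1, leaving 0

610 + 233 + 13 + 5 + 1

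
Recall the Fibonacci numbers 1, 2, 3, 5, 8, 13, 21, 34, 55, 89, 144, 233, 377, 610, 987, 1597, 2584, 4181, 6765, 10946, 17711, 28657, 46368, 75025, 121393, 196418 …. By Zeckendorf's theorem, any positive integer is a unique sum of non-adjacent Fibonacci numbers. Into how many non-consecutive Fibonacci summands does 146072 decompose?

7

Greedy algorithm:
121393 ≤ 146072 < 196418, so take 121393; remainder 24679
17711 ≤ 24679 < 28657, so take 17711; remainder 6968
6765 ≤ 6968 < 10946, so take 6765; remainder 203
144 ≤ 203 < 233, so take 144; remainder 59
55 ≤ 59 < 89, so take 55; remainder 4
3 ≤ 4 < 5, so take 3; remainder 1
1 ≤ 1 < 2, so take 1; remainder 0
146072 = 121393 + 17711 + 6765 + 144 + 55 + 3 + 1, which has 7 terms.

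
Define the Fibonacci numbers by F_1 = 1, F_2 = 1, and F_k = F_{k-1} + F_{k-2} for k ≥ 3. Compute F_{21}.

10946

Iterating the recurrence up to F_{17} = 1597 and F_{16} = 987:
F_{18} = F_{17} + F_{16} = 1597 + 987 = 2584
F_{19} = F_{18} + F_{17} = 2584 + 1597 = 4181
F_{20} = F_{19} + F_{18} = 4181 + 2584 = 6765
F_{21} = F_{20} + F_{19} = 6765 + 4181 = 10946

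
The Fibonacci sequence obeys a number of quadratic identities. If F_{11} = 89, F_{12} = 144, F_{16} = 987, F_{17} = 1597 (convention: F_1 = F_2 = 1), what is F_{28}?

By the addition formula F_{m+n} = F_m F_{n+1} + F_{m−1} F_n with m=12, n=16: F_{28} = 144·1597 + 89·987 = 229968 + 87843 = 317811.

317811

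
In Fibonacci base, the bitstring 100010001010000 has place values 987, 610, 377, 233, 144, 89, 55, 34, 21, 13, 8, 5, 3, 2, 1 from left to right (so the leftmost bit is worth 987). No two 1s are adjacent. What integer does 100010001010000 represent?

1160

Summing the place values of the 1 bits: 987 + 144 + 21 + 8 = 1160.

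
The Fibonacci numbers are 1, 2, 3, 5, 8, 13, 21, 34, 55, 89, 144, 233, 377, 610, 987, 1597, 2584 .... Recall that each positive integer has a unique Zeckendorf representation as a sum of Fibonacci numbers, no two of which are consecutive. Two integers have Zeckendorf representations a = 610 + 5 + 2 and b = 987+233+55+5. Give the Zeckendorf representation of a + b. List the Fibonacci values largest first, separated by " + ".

The two numbers are 617 and 1280, so their sum is 1897.
Greedily peel off the largest Fibonacci term at each step:
subtract 1597 from 1897: 300 remains
subtract 233 from 300: 67 remains
subtract 55 from 67: 12 remains
subtract 8 from 12: 4 remains
subtract 3 from 4: 1 remains
subtract 1 from 1: 0 remains

1597 + 233 + 55 + 8 + 3 + 1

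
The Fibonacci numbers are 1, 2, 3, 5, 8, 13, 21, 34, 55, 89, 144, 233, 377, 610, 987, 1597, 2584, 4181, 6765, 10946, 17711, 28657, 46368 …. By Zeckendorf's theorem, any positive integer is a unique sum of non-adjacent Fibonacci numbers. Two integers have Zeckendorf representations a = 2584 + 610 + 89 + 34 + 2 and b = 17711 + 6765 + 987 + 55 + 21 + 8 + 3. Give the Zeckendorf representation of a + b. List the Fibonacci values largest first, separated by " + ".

28657 + 144 + 55 + 13

The two numbers are 3319 and 25550, so their sum is 28869.
28869 − 28657 = 212
212 − 144 = 68
68 − 55 = 13
13 − 13 = 0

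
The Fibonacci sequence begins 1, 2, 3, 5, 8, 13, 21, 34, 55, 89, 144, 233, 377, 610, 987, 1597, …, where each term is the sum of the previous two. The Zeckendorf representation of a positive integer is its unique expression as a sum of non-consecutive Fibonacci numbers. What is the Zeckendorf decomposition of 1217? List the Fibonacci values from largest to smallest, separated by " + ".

Greedy algorithm:
987 ≤ 1217 < 1597, so take 987; remainder 230
144 ≤ 230 < 233, so take 144; remainder 86
55 ≤ 86 < 89, so take 55; remainder 31
21 ≤ 31 < 34, so take 21; remainder 10
8 ≤ 10 < 13, so take 8; remainder 2
2 ≤ 2 < 3, so take 2; remainder 0
So 1217 = 987 + 144 + 55 + 21 + 8 + 2, with no two terms consecutive in the sequence.

987 + 144 + 55 + 21 + 8 + 2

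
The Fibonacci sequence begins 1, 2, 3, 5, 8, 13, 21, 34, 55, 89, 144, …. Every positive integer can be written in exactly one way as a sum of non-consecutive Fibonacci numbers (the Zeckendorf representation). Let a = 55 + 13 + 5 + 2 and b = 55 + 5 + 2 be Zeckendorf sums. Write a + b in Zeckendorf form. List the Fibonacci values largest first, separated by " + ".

89 + 34 + 13 + 1

The two numbers are 75 and 62, so their sum is 137.
137: greatest Fibonacci not exceeding it is 89, leaving 48
48: greatest Fibonacci not exceeding it is 34, leaving 14
14: greatest Fibonacci not exceeding it is 13, leaving 1
1: greatest Fibonacci not exceeding it is 1, leaving 0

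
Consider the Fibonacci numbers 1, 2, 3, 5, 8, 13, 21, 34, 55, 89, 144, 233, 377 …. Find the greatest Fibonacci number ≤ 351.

233 ≤ 351 < 377, so the largest Fibonacci number not exceeding 351 is 233.

233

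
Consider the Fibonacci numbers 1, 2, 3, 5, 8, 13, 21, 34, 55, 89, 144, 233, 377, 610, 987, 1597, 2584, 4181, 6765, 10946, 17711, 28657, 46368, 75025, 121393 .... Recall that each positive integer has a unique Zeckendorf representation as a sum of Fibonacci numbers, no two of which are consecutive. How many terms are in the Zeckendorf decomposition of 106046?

6

Greedy algorithm:
take 75025 (≤ 106046); 106046 − 75025 = 31021
take 28657 (≤ 31021); 31021 − 28657 = 2364
take 1597 (≤ 2364); 2364 − 1597 = 767
take 610 (≤ 767); 767 − 610 = 157
take 144 (≤ 157); 157 − 144 = 13
take 13 (≤ 13); 13 − 13 = 0
106046 = 75025 + 28657 + 1597 + 610 + 144 + 13, which has 6 terms.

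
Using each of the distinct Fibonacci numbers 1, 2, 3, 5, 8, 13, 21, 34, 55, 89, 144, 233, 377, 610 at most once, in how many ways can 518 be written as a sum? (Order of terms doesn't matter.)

10

518 = 377+89+34+13+5 = 377+89+34+13+3+2 = 233+144+89+34+13+5 = … (7 more), for 10 in all.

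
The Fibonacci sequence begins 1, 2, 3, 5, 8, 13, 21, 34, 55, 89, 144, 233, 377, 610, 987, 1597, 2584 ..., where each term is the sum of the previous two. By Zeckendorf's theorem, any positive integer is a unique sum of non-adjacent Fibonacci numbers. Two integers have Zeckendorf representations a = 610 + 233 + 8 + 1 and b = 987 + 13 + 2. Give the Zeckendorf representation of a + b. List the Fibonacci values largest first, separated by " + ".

1597 + 233 + 21 + 3

The two numbers are 852 and 1002, so their sum is 1854.
1597 ≤ 1854 < 2584, so take 1597; remainder 257
233 ≤ 257 < 377, so take 233; remainder 24
21 ≤ 24 < 34, so take 21; remainder 3
3 ≤ 3 < 5, so take 3; remainder 0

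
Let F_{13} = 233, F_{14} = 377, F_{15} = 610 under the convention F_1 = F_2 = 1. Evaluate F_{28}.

By the addition formula F_{m+n} = F_m F_{n+1} + F_{m−1} F_n with m=15, n=13: F_{28} = 610·377 + 377·233 = 229970 + 87841 = 317811.

317811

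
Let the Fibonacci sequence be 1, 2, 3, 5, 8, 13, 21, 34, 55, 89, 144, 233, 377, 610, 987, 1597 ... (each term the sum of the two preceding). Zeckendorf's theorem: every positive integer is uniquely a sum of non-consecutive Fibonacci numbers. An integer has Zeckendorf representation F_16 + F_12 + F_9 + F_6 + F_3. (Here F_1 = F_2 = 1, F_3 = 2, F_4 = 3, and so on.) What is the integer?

1175

F_16 + F_12 + F_9 + F_6 + F_3 = 987 + 144 + 34 + 8 + 2 = 1175.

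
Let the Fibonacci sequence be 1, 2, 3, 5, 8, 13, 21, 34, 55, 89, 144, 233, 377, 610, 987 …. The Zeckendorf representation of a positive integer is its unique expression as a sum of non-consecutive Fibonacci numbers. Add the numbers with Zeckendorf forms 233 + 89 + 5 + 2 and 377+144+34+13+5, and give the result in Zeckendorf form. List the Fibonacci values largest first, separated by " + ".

The two numbers are 329 and 573, so their sum is 902.
take 610 (≤ 902); 902 − 610 = 292
take 233 (≤ 292); 292 − 233 = 59
take 55 (≤ 59); 59 − 55 = 4
take 3 (≤ 4); 4 − 3 = 1
take 1 (≤ 1); 1 − 1 = 0

610 + 233 + 55 + 3 + 1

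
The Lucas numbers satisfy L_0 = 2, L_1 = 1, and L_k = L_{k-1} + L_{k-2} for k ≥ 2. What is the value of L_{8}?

47

Iterating the recurrence up to L_{3} = 4 and L_{2} = 3:
L_{4} = L_{3} + L_{2} = 4 + 3 = 7
L_{5} = L_{4} + L_{3} = 7 + 4 = 11
L_{6} = L_{5} + L_{4} = 11 + 7 = 18
L_{7} = L_{6} + L_{5} = 18 + 11 = 29
L_{8} = L_{7} + L_{6} = 29 + 18 = 47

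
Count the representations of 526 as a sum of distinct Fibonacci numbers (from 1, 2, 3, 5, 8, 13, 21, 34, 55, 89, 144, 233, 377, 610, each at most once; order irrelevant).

Starting from the Zeckendorf form and repeatedly splitting a term F_k into F_{k−1} + F_{k−2} (when neither is already used) reaches every representation.
526 = 377+144+5 = 377+144+3+2 = 377+89+55+5 = … (11 more), for 14 in all.

14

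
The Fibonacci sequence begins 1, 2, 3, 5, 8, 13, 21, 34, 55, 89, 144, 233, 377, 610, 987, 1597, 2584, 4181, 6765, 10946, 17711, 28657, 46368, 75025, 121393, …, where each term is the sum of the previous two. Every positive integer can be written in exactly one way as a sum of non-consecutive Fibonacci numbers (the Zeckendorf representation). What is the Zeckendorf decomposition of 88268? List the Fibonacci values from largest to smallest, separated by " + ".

Repeatedly subtract the largest Fibonacci number that fits:
88268: greatest Fibonacci not exceeding it is 75025, leaving 13243
13243: greatest Fibonacci not exceeding it is 10946, leaving 2297
2297: greatest Fibonacci not exceeding it is 1597, leaving 700
700: greatest Fibonacci not exceeding it is 610, leaving 90
90: greatest Fibonacci not exceeding it is 89, leaving 1
1: greatest Fibonacci not exceeding it is 1, leaving 0
So 88268 = 75025 + 10946 + 1597 + 610 + 89 + 1, with no two terms consecutive in the sequence.

75025 + 10946 + 1597 + 610 + 89 + 1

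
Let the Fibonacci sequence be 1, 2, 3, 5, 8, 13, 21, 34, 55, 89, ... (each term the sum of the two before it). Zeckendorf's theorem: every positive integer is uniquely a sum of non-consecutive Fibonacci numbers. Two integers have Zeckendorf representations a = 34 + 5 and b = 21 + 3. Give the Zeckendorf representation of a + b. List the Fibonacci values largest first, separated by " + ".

55 + 8

The two numbers are 39 and 24, so their sum is 63.
Greedy algorithm:
63: greatest Fibonacci not exceeding it is 55, leaving 8
8: greatest Fibonacci not exceeding it is 8, leaving 0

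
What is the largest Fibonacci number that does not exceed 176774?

121393

121393 ≤ 176774 < 196418, so the largest Fibonacci number not exceeding 176774 is 121393.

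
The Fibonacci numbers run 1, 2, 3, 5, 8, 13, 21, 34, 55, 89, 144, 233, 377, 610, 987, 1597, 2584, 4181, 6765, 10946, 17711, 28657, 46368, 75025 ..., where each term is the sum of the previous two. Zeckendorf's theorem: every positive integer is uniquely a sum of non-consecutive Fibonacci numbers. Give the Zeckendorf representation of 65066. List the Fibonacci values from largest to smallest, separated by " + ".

subtract 46368 from 65066: 18698 remains
subtract 17711 from 18698: 987 remains
subtract 987 from 987: 0 remains
So 65066 = 46368 + 17711 + 987, with no two terms consecutive in the sequence.

46368 + 17711 + 987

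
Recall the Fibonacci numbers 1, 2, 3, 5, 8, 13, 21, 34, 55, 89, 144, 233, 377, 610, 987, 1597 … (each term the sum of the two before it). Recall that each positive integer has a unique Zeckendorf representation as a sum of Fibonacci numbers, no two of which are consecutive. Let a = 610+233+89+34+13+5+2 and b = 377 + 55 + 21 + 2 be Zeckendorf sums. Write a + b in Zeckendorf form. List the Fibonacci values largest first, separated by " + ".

The two numbers are 986 and 455, so their sum is 1441.
largest Fibonacci ≤ 1441 is 987; 1441 − 987 = 454
largest Fibonacci ≤ 454 is 377; 454 − 377 = 77
largest Fibonacci ≤ 77 is 55; 77 − 55 = 22
largest Fibonacci ≤ 22 is 21; 22 − 21 = 1
largest Fibonacci ≤ 1 is 1; 1 − 1 = 0

987 + 377 + 55 + 21 + 1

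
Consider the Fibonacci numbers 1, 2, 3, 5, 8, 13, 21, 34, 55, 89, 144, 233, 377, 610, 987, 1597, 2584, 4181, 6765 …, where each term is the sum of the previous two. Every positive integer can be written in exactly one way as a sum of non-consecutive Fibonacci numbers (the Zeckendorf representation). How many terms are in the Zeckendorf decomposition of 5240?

6

4181 ≤ 5240 < 6765, so take 4181; remainder 1059
987 ≤ 1059 < 1597, so take 987; remainder 72
55 ≤ 72 < 89, so take 55; remainder 17
13 ≤ 17 < 21, so take 13; remainder 4
3 ≤ 4 < 5, so take 3; remainder 1
1 ≤ 1 < 2, so take 1; remainder 0
5240 = 4181 + 987 + 55 + 13 + 3 + 1, which has 6 terms.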